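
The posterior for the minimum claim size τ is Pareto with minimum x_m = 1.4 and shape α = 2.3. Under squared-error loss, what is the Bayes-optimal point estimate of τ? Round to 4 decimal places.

2.4769

The Pareto density is strictly decreasing on [x_m, ∞), so the mode is x_m = 1.4000.
Mean = α·x_m/(α−1) = 2.3·1.4/1.3 = 2.4769.
Squared-error loss ⇒ the optimal estimator is the posterior mean.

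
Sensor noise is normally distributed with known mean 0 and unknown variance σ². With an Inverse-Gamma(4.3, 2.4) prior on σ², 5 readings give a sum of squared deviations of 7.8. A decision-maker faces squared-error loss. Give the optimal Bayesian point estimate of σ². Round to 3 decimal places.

1.086

Posterior: Inverse-Gamma(shape = 4.3+5/2 = 6.8, scale = 2.4+7.8/2 = 6.3).
Mode = β/(α+1) = 6.3/7.8 = 0.808.
Mean = β/(α−1) = 6.3/5.8 = 1.086.
Squared-error loss ⇒ the optimal estimator is the posterior mean.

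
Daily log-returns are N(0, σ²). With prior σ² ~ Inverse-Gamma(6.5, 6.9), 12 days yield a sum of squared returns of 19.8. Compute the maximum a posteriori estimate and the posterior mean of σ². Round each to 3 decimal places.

maximum a posteriori estimate = 1.244, posterior mean = 1.461

Posterior: Inverse-Gamma(shape = 6.5+12/2 = 12.5, scale = 6.9+19.8/2 = 16.8).
Mode = β/(α+1) = 16.8/13.5 = 1.244.
Mean = β/(α−1) = 16.8/11.5 = 1.461.
Right-skewed posterior ⇒ mode < mean.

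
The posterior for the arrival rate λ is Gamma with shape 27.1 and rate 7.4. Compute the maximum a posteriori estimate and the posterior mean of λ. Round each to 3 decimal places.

maximum a posteriori estimate = 3.527, posterior mean = 3.662

Mode = (α−1)/β = 26.1/7.4 = 3.527.
Mean = α/β = 27.1/7.4 = 3.662.
The posterior is right-skewed, so the mean exceeds the mode.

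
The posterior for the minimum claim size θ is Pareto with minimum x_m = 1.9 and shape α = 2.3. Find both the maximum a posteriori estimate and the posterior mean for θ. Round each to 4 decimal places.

The Pareto density is strictly decreasing on [x_m, ∞), so the mode is x_m = 1.9000.
Mean = α·x_m/(α−1) = 2.3·1.9/1.3 = 3.3615.

θ_MAP = 1.9000, E[θ|data] = 3.3615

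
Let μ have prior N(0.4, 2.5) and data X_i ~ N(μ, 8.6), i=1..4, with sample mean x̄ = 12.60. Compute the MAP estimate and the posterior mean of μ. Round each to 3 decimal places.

MAP = 6.959; posterior mean = 6.959

Posterior for μ is Normal. Precision-weighted mean: (1/2.5·0.4 + 4/8.6·12.60) / (1/2.5 + 4/8.6) = 6.959.
A Normal posterior is symmetric, so mode = mean.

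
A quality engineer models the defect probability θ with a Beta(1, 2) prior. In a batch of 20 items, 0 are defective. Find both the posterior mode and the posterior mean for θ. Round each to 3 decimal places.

Posterior: Beta(1+0, 2+20) = Beta(1, 22).
Since α = 1 ≤ 1 and β > 1, the Beta density is monotone decreasing on [0,1]; the mode is at 0.
Mean = 1/(1+22) = 0.043.
The posterior is right-skewed, so the mean exceeds the mode.

MAP = 0.000; posterior mean = 0.043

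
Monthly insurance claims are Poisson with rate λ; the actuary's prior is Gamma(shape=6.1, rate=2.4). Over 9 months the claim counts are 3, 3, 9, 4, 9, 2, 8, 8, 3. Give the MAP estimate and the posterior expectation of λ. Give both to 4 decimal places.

MAP: 4.7456. Posterior mean: 4.8333.

Σ counts = 49. Posterior: Gamma(shape = 6.1+49 = 55.1, rate = 2.4+9 = 11.4).
Mode = (α−1)/β = 54.1/11.4 = 4.7456.
Mean = α/β = 55.1/11.4 = 4.8333.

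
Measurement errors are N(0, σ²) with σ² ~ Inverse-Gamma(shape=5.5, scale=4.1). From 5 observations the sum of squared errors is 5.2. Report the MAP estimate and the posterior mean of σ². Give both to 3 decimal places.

Posterior: Inverse-Gamma(shape = 5.5+5/2 = 8.0, scale = 4.1+5.2/2 = 6.7).
Mode = β/(α+1) = 6.7/9.0 = 0.744.
Mean = β/(α−1) = 6.7/7.0 = 0.957.
The posterior is right-skewed, so the mean exceeds the mode.

MAP = 0.744; posterior mean = 0.957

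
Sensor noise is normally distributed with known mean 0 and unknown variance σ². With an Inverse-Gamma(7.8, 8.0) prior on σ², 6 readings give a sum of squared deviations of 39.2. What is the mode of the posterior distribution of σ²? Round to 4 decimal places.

2.3390

Posterior: Inverse-Gamma(shape = 7.8+6/2 = 10.8, scale = 8.0+39.2/2 = 27.6).
Mode = β/(α+1) = 27.6/11.8 = 2.3390.
Mean = β/(α−1) = 27.6/9.8 = 2.8163.
This is the posterior mode — the MAP estimate.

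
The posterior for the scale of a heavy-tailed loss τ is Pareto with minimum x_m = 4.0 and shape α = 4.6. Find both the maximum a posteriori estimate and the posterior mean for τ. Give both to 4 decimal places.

maximum a posteriori estimate = 4.0000, posterior mean = 5.1111

The Pareto density is strictly decreasing on [x_m, ∞), so the mode is x_m = 4.0000.
Mean = α·x_m/(α−1) = 4.6·4.0/3.6 = 5.1111.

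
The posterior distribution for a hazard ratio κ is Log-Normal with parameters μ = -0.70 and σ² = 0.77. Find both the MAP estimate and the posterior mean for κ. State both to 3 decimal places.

MAP = 0.230, posterior mean = 0.730

Mode = exp(μ − σ²) = exp(-1.47) = 0.230.
Mean = exp(μ + σ²/2) = exp(-0.315) = 0.730.
Mean > mode: the posterior has a right tail.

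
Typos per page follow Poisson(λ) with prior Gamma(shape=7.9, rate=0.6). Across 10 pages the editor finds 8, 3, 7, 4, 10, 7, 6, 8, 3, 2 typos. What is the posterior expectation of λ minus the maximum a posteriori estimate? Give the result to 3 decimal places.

0.094

Σ counts = 58. Posterior: Gamma(shape = 7.9+58 = 65.9, rate = 0.6+10 = 10.6).
Mode = (α−1)/β = 64.9/10.6 = 6.123.
Mean = α/β = 65.9/10.6 = 6.217.
Difference = 6.217 − 6.123 = 0.094.
Mean > mode: the posterior has a right tail.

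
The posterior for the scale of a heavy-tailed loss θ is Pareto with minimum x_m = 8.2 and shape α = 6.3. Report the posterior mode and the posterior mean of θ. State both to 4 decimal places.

MAP = 8.2000; posterior mean = 9.7472

The Pareto density is strictly decreasing on [x_m, ∞), so the mode is x_m = 8.2000.
Mean = α·x_m/(α−1) = 6.3·8.2/5.3 = 9.7472.
The mean is pulled above the mode by the posterior's right skew.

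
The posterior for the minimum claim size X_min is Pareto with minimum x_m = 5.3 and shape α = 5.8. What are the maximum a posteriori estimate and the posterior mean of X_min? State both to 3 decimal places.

X_min_MAP = 5.300, E[X_min|data] = 6.404

The Pareto density is strictly decreasing on [x_m, ∞), so the mode is x_m = 5.300.
Mean = α·x_m/(α−1) = 5.8·5.3/4.8 = 6.404.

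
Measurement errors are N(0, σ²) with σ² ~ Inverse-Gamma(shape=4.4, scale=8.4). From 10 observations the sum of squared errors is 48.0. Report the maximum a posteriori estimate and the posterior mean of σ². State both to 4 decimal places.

Posterior: Inverse-Gamma(shape = 4.4+10/2 = 9.4, scale = 8.4+48.0/2 = 32.4).
Mode = β/(α+1) = 32.4/10.4 = 3.1154.
Mean = β/(α−1) = 32.4/8.4 = 3.8571.

σ²_MAP = 3.1154, E[σ²|data] = 3.8571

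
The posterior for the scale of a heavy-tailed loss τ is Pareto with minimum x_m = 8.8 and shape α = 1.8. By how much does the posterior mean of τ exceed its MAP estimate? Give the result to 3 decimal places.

The Pareto density is strictly decreasing on [x_m, ∞), so the mode is x_m = 8.800.
Mean = α·x_m/(α−1) = 1.8·8.8/0.8 = 19.800.
Difference = 19.800 − 8.800 = 11.000.
Right-skewed posterior ⇒ mode < mean.

11.000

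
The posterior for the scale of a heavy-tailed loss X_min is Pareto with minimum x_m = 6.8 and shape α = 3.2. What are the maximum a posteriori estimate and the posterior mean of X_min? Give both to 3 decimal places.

maximum a posteriori estimate = 6.800, posterior mean = 9.891

The Pareto density is strictly decreasing on [x_m, ∞), so the mode is x_m = 6.800.
Mean = α·x_m/(α−1) = 3.2·6.8/2.2 = 9.891.
Mean > mode: the posterior has a right tail.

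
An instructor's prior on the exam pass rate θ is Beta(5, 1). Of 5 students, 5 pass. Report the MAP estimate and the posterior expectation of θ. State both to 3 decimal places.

MAP = 1.000, posterior mean = 0.909

Posterior: Beta(5+5, 1+0) = Beta(10, 1).
Since β = 1 ≤ 1 and α > 1, the Beta density is monotone increasing on [0,1]; the mode is at 1.
Mean = 10/(10+1) = 0.909.
The posterior is left-skewed, so the mode exceeds the mean.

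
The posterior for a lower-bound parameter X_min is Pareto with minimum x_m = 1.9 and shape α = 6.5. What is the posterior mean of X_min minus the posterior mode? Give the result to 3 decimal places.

The Pareto density is strictly decreasing on [x_m, ∞), so the mode is x_m = 1.900.
Mean = α·x_m/(α−1) = 6.5·1.9/5.5 = 2.245.
Difference = 2.245 − 1.900 = 0.345.
The mean is pulled above the mode by the posterior's right skew.

0.345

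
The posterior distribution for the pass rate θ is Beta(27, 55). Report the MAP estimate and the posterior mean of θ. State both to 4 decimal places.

MAP: 0.3250. Posterior mean: 0.3293.

Mode = (27−1)/(27+55−2) = 26/80 = 0.3250.
Mean = 27/(27+55) = 27/82 = 0.3293.
The posterior is right-skewed, so the mean exceeds the mode.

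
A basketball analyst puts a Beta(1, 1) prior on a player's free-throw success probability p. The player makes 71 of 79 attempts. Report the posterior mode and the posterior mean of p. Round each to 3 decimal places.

Posterior: Beta(1+71, 1+8) = Beta(72, 9).
Mode = (72−1)/(72+9−2) = 71/79 = 0.899.
With a flat prior the MAP equals the MLE, 71/79.
Mean = 72/(72+9) = 72/81 = 0.889.
The posterior is left-skewed, so the mode exceeds the mean.

p_MAP = 0.899, E[p|data] = 0.889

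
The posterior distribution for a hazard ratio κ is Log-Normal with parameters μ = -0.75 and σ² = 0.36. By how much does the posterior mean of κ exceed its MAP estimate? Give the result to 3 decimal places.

Mode = exp(μ − σ²) = exp(-1.11) = 0.330.
Mean = exp(μ + σ²/2) = exp(-0.570) = 0.566.
Difference = 0.566 − 0.330 = 0.236.

0.236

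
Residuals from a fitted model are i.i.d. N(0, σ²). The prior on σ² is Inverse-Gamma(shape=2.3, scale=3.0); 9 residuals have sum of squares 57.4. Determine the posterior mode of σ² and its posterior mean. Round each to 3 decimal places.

MAP = 4.064; posterior mean = 5.466

Posterior: Inverse-Gamma(shape = 2.3+9/2 = 6.8, scale = 3.0+57.4/2 = 31.7).
Mode = β/(α+1) = 31.7/7.8 = 4.064.
Mean = β/(α−1) = 31.7/5.8 = 5.466.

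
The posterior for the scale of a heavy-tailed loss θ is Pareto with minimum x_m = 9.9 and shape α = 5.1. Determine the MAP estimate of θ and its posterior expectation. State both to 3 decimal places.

MAP estimate = 9.900, posterior expectation = 12.315

The Pareto density is strictly decreasing on [x_m, ∞), so the mode is x_m = 9.900.
Mean = α·x_m/(α−1) = 5.1·9.9/4.1 = 12.315.
The mean is pulled above the mode by the posterior's right skew.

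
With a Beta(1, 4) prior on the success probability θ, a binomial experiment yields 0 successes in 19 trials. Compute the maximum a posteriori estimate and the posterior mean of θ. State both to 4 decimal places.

Posterior: Beta(1+0, 4+19) = Beta(1, 23).
Since α = 1 ≤ 1 and β > 1, the Beta density is monotone decreasing on [0,1]; the mode is at 0.
Mean = 1/(1+23) = 0.0417.

θ_MAP = 0.0000, E[θ|data] = 0.0417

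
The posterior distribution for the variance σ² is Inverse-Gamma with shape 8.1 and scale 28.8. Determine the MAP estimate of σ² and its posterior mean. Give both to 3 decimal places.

Mode = β/(α+1) = 28.8/9.1 = 3.165.
Mean = β/(α−1) = 28.8/7.1 = 4.056.
The posterior is right-skewed, so the mean exceeds the mode.

MAP = 3.165; posterior mean = 4.056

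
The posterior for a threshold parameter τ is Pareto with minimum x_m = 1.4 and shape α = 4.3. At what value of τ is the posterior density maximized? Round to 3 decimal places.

1.400

The Pareto density is strictly decreasing on [x_m, ∞), so the mode is x_m = 1.400.
Mean = α·x_m/(α−1) = 4.3·1.4/3.3 = 1.824.
This is the posterior mode — the MAP estimate.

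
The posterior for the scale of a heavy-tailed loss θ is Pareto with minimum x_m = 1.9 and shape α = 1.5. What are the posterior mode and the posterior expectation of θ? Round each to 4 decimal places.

θ_MAP = 1.9000, E[θ|data] = 5.7000

The Pareto density is strictly decreasing on [x_m, ∞), so the mode is x_m = 1.9000.
Mean = α·x_m/(α−1) = 1.5·1.9/0.5 = 5.7000.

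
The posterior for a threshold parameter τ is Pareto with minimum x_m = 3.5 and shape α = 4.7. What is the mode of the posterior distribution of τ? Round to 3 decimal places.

3.500

The Pareto density is strictly decreasing on [x_m, ∞), so the mode is x_m = 3.500.
Mean = α·x_m/(α−1) = 4.7·3.5/3.7 = 4.446.
This is the posterior mode — the MAP estimate.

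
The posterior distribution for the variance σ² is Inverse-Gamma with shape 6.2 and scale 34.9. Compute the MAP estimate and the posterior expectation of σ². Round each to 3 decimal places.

MAP = 4.847, posterior mean = 6.712

Mode = β/(α+1) = 34.9/7.2 = 4.847.
Mean = β/(α−1) = 34.9/5.2 = 6.712.
The posterior is right-skewed, so the mean exceeds the mode.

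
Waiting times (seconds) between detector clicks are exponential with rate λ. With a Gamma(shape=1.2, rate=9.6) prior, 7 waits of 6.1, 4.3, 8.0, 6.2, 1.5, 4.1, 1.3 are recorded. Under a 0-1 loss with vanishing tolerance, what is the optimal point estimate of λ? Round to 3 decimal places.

0.175

Σ times = 31.5. Posterior: Gamma(shape = 1.2+7 = 8.2, rate = 9.6+31.5 = 41.1).
Mode = (α−1)/β = 7.2/41.1 = 0.175.
Mean = α/β = 8.2/41.1 = 0.200.
This is the posterior mode — the MAP estimate.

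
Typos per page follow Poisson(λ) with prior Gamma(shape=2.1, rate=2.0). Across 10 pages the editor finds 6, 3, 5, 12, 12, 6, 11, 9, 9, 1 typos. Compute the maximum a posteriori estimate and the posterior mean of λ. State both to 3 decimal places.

Σ counts = 74. Posterior: Gamma(shape = 2.1+74 = 76.1, rate = 2.0+10 = 12.0).
Mode = (α−1)/β = 75.1/12.0 = 6.258.
Mean = α/β = 76.1/12.0 = 6.342.

MAP = 6.258, posterior mean = 6.342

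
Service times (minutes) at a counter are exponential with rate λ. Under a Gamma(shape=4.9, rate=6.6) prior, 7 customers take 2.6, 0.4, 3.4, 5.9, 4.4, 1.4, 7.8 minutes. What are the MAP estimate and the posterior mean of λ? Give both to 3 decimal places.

Σ times = 25.9. Posterior: Gamma(shape = 4.9+7 = 11.9, rate = 6.6+25.9 = 32.5).
Mode = (α−1)/β = 10.9/32.5 = 0.335.
Mean = α/β = 11.9/32.5 = 0.366.
The mean is pulled above the mode by the posterior's right skew.

λ_MAP = 0.335, E[λ|data] = 0.366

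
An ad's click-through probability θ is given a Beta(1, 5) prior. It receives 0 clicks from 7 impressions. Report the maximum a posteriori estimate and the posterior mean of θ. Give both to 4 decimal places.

Posterior: Beta(1+0, 5+7) = Beta(1, 12).
Since α = 1 ≤ 1 and β > 1, the Beta density is monotone decreasing on [0,1]; the mode is at 0.
Mean = 1/(1+12) = 0.0769.
The posterior is right-skewed, so the mean exceeds the mode.

MAP = 0.0000; posterior mean = 0.0769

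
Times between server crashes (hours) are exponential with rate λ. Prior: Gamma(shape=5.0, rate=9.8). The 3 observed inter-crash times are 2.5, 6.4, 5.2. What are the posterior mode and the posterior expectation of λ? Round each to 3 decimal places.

Σ times = 14.1. Posterior: Gamma(shape = 5.0+3 = 8.0, rate = 9.8+14.1 = 23.9).
Mode = (α−1)/β = 7.0/23.9 = 0.293.
Mean = α/β = 8.0/23.9 = 0.335.
The mean is pulled above the mode by the posterior's right skew.

λ_MAP = 0.293, E[λ|data] = 0.335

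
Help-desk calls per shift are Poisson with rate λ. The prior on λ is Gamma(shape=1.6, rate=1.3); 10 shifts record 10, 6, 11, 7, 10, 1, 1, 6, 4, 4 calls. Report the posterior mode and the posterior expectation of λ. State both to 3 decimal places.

Σ counts = 60. Posterior: Gamma(shape = 1.6+60 = 61.6, rate = 1.3+10 = 11.3).
Mode = (α−1)/β = 60.6/11.3 = 5.363.
Mean = α/β = 61.6/11.3 = 5.451.
The posterior is right-skewed, so the mean exceeds the mode.

MAP: 5.363. Posterior mean: 5.451.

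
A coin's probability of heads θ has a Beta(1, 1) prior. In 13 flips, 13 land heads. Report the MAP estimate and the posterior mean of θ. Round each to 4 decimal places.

MAP = 1.0000, posterior mean = 0.9333

Posterior: Beta(1+13, 1+0) = Beta(14, 1).
Since β = 1 ≤ 1 and α > 1, the Beta density is monotone increasing on [0,1]; the mode is at 1.
Mean = 14/(14+1) = 0.9333.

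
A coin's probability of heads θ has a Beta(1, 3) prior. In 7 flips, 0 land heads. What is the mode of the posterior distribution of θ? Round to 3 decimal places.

Posterior: Beta(1+0, 3+7) = Beta(1, 10).
Since α = 1 ≤ 1 and β > 1, the Beta density is monotone decreasing on [0,1]; the mode is at 0.
Mean = 1/(1+10) = 0.091.
This is the posterior mode — the MAP estimate.

0.000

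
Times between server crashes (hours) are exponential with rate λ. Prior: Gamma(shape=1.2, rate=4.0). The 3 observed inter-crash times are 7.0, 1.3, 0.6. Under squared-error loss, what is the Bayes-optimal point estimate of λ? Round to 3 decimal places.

Σ times = 8.9. Posterior: Gamma(shape = 1.2+3 = 4.2, rate = 4.0+8.9 = 12.9).
Mode = (α−1)/β = 3.2/12.9 = 0.248.
Mean = α/β = 4.2/12.9 = 0.326.
Squared-error loss ⇒ the optimal estimator is the posterior mean.

0.326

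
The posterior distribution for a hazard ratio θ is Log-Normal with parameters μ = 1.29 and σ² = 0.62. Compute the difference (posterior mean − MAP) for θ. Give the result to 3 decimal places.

Mode = exp(μ − σ²) = exp(0.67) = 1.954.
Mean = exp(μ + σ²/2) = exp(1.600) = 4.953.
Difference = 4.953 − 1.954 = 2.999.
The mean is pulled above the mode by the posterior's right skew.

2.999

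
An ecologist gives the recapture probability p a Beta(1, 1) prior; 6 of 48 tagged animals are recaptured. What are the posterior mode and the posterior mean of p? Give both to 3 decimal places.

Posterior: Beta(1+6, 1+42) = Beta(7, 43).
Mode = (7−1)/(7+43−2) = 6/48 = 0.125.
With a flat prior the MAP equals the MLE, 6/48.
Mean = 7/(7+43) = 7/50 = 0.140.
Right-skewed posterior ⇒ mode < mean.

posterior mode = 0.125, posterior mean = 0.140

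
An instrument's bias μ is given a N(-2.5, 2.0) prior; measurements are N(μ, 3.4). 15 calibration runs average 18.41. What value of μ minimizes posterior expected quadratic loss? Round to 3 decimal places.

16.281

Posterior for μ is Normal. Precision-weighted mean: (1/2.0·-2.5 + 15/3.4·18.41) / (1/2.0 + 15/3.4) = 16.281.
A Normal posterior is symmetric, so mode = mean.
Quadratic loss ⇒ the optimal estimator is the posterior mean.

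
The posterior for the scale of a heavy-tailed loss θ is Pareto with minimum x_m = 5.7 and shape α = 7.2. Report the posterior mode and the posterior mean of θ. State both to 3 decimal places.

MAP: 5.700. Posterior mean: 6.619.

The Pareto density is strictly decreasing on [x_m, ∞), so the mode is x_m = 5.700.
Mean = α·x_m/(α−1) = 7.2·5.7/6.2 = 6.619.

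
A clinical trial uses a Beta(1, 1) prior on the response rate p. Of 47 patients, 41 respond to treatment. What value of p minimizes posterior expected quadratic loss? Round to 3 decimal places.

0.857

Posterior: Beta(1+41, 1+6) = Beta(42, 7).
Mode = (42−1)/(42+7−2) = 41/47 = 0.872.
Mean = 42/(42+7) = 42/49 = 0.857.
Quadratic loss ⇒ the optimal estimator is the posterior mean.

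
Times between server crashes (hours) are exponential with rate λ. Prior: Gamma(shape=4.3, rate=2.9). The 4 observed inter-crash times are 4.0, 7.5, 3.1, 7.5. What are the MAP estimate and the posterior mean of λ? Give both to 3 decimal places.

Σ times = 22.1. Posterior: Gamma(shape = 4.3+4 = 8.3, rate = 2.9+22.1 = 25.0).
Mode = (α−1)/β = 7.3/25.0 = 0.292.
Mean = α/β = 8.3/25.0 = 0.332.
Mean > mode: the posterior has a right tail.

MAP: 0.292. Posterior mean: 0.332.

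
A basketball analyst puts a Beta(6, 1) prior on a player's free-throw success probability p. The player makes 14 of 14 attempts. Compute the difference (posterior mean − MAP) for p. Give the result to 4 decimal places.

-0.0476

Posterior: Beta(6+14, 1+0) = Beta(20, 1).
Since β = 1 ≤ 1 and α > 1, the Beta density is monotone increasing on [0,1]; the mode is at 1.
Mean = 20/(20+1) = 0.9524.
Difference = 0.9524 − 1.0000 = -0.0476.
The posterior is left-skewed, so the mode exceeds the mean.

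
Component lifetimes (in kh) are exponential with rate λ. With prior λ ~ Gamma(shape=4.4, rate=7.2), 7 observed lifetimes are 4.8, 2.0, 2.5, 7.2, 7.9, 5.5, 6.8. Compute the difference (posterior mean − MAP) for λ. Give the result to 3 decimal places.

Σ times = 36.7. Posterior: Gamma(shape = 4.4+7 = 11.4, rate = 7.2+36.7 = 43.9).
Mode = (α−1)/β = 10.4/43.9 = 0.237.
Mean = α/β = 11.4/43.9 = 0.260.
Difference = 0.260 − 0.237 = 0.023.

0.023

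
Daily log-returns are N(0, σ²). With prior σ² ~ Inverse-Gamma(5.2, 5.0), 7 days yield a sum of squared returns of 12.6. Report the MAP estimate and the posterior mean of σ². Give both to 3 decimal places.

MAP = 1.165, posterior mean = 1.468

Posterior: Inverse-Gamma(shape = 5.2+7/2 = 8.7, scale = 5.0+12.6/2 = 11.3).
Mode = β/(α+1) = 11.3/9.7 = 1.165.
Mean = β/(α−1) = 11.3/7.7 = 1.468.
The posterior is right-skewed, so the mean exceeds the mode.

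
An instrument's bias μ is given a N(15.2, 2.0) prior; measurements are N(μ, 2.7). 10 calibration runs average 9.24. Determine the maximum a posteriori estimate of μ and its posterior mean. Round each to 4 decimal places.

maximum a posteriori estimate = 9.9489, posterior mean = 9.9489

Posterior for μ is Normal. Precision-weighted mean: (1/2.0·15.2 + 10/2.7·9.24) / (1/2.0 + 10/2.7) = 9.9489.
A Normal posterior is symmetric, so mode = mean.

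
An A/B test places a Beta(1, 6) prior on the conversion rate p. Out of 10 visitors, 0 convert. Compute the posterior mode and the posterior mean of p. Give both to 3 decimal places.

MAP: 0.000. Posterior mean: 0.059.

Posterior: Beta(1+0, 6+10) = Beta(1, 16).
Since α = 1 ≤ 1 and β > 1, the Beta density is monotone decreasing on [0,1]; the mode is at 0.
Mean = 1/(1+16) = 0.059.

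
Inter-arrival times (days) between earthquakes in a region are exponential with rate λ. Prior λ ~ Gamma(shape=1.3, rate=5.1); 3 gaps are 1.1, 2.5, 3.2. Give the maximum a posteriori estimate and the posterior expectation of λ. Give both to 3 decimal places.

MAP = 0.277, posterior mean = 0.361

Σ times = 6.8. Posterior: Gamma(shape = 1.3+3 = 4.3, rate = 5.1+6.8 = 11.9).
Mode = (α−1)/β = 3.3/11.9 = 0.277.
Mean = α/β = 4.3/11.9 = 0.361.
Right-skewed posterior ⇒ mode < mean.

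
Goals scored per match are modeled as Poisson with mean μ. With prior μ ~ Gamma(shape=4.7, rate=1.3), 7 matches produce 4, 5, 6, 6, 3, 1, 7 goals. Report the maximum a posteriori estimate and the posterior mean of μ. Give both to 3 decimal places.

MAP = 4.301; posterior mean = 4.422

Σ counts = 32. Posterior: Gamma(shape = 4.7+32 = 36.7, rate = 1.3+7 = 8.3).
Mode = (α−1)/β = 35.7/8.3 = 4.301.
Mean = α/β = 36.7/8.3 = 4.422.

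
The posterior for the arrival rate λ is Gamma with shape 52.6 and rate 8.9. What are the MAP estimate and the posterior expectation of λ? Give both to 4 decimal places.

Mode = (α−1)/β = 51.6/8.9 = 5.7978.
Mean = α/β = 52.6/8.9 = 5.9101.

MAP = 5.7978; posterior mean = 5.9101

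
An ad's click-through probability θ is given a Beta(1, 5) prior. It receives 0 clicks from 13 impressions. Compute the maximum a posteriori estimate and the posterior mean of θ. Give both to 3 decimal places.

maximum a posteriori estimate = 0.000, posterior mean = 0.053

Posterior: Beta(1+0, 5+13) = Beta(1, 18).
Since α = 1 ≤ 1 and β > 1, the Beta density is monotone decreasing on [0,1]; the mode is at 0.
Mean = 1/(1+18) = 0.053.
The mean is pulled above the mode by the posterior's right skew.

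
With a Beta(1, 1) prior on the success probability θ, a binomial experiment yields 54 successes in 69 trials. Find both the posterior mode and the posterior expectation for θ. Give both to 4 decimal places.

MAP = 0.7826, posterior mean = 0.7746

Posterior: Beta(1+54, 1+15) = Beta(55, 16).
Mode = (55−1)/(55+16−2) = 54/69 = 0.7826.
With a flat prior the MAP equals the MLE, 54/69.
Mean = 55/(55+16) = 55/71 = 0.7746.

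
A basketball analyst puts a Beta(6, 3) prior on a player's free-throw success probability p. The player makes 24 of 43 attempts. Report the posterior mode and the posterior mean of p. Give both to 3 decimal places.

MAP = 0.580, posterior mean = 0.577

Posterior: Beta(6+24, 3+19) = Beta(30, 22).
Mode = (30−1)/(30+22−2) = 29/50 = 0.580.
Mean = 30/(30+22) = 30/52 = 0.577.
The mean is pulled below the mode by the posterior's left skew.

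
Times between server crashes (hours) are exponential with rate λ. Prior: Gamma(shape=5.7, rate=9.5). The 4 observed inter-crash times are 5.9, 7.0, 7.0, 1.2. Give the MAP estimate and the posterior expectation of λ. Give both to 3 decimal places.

Σ times = 21.1. Posterior: Gamma(shape = 5.7+4 = 9.7, rate = 9.5+21.1 = 30.6).
Mode = (α−1)/β = 8.7/30.6 = 0.284.
Mean = α/β = 9.7/30.6 = 0.317.

MAP: 0.284. Posterior mean: 0.317.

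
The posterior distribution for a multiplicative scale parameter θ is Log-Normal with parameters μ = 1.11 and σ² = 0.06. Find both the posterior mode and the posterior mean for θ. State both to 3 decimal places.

MAP = 2.858, posterior mean = 3.127

Mode = exp(μ − σ²) = exp(1.05) = 2.858.
Mean = exp(μ + σ²/2) = exp(1.140) = 3.127.
The mean is pulled above the mode by the posterior's right skew.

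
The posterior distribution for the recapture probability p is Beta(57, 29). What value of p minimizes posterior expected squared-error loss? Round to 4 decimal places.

0.6628

Mode = (57−1)/(57+29−2) = 56/84 = 0.6667.
Mean = 57/(57+29) = 57/86 = 0.6628.
Squared-error loss ⇒ the optimal estimator is the posterior mean.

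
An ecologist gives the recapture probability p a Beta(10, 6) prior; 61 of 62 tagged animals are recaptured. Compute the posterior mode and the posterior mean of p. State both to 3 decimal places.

MAP = 0.921; posterior mean = 0.910

Posterior: Beta(10+61, 6+1) = Beta(71, 7).
Mode = (71−1)/(71+7−2) = 70/76 = 0.921.
Mean = 71/(71+7) = 71/78 = 0.910.
The mean is pulled below the mode by the posterior's left skew.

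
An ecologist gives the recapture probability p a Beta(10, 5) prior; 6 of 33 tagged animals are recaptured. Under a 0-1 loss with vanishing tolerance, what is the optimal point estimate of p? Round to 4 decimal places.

0.3261

Posterior: Beta(10+6, 5+27) = Beta(16, 32).
Mode = (16−1)/(16+32−2) = 15/46 = 0.3261.
Mean = 16/(16+32) = 16/48 = 0.3333.
This is the posterior mode — the MAP estimate.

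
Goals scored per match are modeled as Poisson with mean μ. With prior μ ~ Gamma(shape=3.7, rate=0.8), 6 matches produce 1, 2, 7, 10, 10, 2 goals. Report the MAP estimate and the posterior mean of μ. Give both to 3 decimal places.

μ_MAP = 5.103, E[μ|data] = 5.250

Σ counts = 32. Posterior: Gamma(shape = 3.7+32 = 35.7, rate = 0.8+6 = 6.8).
Mode = (α−1)/β = 34.7/6.8 = 5.103.
Mean = α/β = 35.7/6.8 = 5.250.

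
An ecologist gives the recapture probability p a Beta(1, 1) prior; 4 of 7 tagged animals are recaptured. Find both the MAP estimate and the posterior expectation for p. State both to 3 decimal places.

Posterior: Beta(1+4, 1+3) = Beta(5, 4).
Mode = (5−1)/(5+4−2) = 4/7 = 0.571.
With a flat prior the MAP equals the MLE, 4/7.
Mean = 5/(5+4) = 5/9 = 0.556.

MAP = 0.571, posterior mean = 0.556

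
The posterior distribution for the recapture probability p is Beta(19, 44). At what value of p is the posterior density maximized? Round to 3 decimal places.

0.295

Mode = (19−1)/(19+44−2) = 18/61 = 0.295.
Mean = 19/(19+44) = 19/63 = 0.302.
This is the posterior mode — the MAP estimate.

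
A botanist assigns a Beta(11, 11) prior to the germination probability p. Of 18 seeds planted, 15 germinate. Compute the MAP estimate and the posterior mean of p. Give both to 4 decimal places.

MAP = 0.6579, posterior mean = 0.6500

Posterior: Beta(11+15, 11+3) = Beta(26, 14).
Mode = (26−1)/(26+14−2) = 25/38 = 0.6579.
Mean = 26/(26+14) = 26/40 = 0.6500.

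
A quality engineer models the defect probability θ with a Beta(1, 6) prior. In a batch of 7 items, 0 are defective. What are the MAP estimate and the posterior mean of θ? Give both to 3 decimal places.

Posterior: Beta(1+0, 6+7) = Beta(1, 13).
Since α = 1 ≤ 1 and β > 1, the Beta density is monotone decreasing on [0,1]; the mode is at 0.
Mean = 1/(1+13) = 0.071.
Mean > mode: the posterior has a right tail.

θ_MAP = 0.000, E[θ|data] = 0.071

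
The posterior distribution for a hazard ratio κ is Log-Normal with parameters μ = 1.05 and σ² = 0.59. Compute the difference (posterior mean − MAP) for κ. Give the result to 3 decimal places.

2.254

Mode = exp(μ − σ²) = exp(0.46) = 1.584.
Mean = exp(μ + σ²/2) = exp(1.345) = 3.838.
Difference = 3.838 − 1.584 = 2.254.
The posterior is right-skewed, so the mean exceeds the mode.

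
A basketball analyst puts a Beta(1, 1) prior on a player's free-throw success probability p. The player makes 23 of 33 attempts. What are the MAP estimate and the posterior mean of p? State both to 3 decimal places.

Posterior: Beta(1+23, 1+10) = Beta(24, 11).
Mode = (24−1)/(24+11−2) = 23/33 = 0.697.
With a flat prior the MAP equals the MLE, 23/33.
Mean = 24/(24+11) = 24/35 = 0.686.

MAP: 0.697. Posterior mean: 0.686.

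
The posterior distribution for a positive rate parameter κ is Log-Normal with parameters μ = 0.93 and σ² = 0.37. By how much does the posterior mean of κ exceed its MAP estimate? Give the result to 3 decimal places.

Mode = exp(μ − σ²) = exp(0.56) = 1.751.
Mean = exp(μ + σ²/2) = exp(1.115) = 3.050.
Difference = 3.050 − 1.751 = 1.299.

1.299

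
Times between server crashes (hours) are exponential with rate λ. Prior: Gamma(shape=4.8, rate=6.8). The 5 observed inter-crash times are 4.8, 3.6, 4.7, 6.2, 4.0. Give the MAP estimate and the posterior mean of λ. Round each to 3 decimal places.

Σ times = 23.3. Posterior: Gamma(shape = 4.8+5 = 9.8, rate = 6.8+23.3 = 30.1).
Mode = (α−1)/β = 8.8/30.1 = 0.292.
Mean = α/β = 9.8/30.1 = 0.326.

MAP: 0.292. Posterior mean: 0.326.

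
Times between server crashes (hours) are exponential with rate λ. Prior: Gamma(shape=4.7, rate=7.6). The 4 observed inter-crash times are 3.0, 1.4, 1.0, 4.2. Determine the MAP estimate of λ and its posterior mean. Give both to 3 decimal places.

Σ times = 9.6. Posterior: Gamma(shape = 4.7+4 = 8.7, rate = 7.6+9.6 = 17.2).
Mode = (α−1)/β = 7.7/17.2 = 0.448.
Mean = α/β = 8.7/17.2 = 0.506.
Right-skewed posterior ⇒ mode < mean.

MAP = 0.448, posterior mean = 0.506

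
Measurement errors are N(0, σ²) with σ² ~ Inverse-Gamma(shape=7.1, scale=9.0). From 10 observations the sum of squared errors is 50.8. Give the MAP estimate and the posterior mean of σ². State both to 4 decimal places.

Posterior: Inverse-Gamma(shape = 7.1+10/2 = 12.1, scale = 9.0+50.8/2 = 34.4).
Mode = β/(α+1) = 34.4/13.1 = 2.6260.
Mean = β/(α−1) = 34.4/11.1 = 3.0991.
The posterior is right-skewed, so the mean exceeds the mode.

MAP estimate = 2.6260, posterior mean = 3.0991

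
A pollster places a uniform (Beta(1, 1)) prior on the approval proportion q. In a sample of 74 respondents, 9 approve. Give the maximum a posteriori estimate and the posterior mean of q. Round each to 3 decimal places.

MAP = 0.122, posterior mean = 0.132

Posterior: Beta(1+9, 1+65) = Beta(10, 66).
Mode = (10−1)/(10+66−2) = 9/74 = 0.122.
Mean = 10/(10+66) = 10/76 = 0.132.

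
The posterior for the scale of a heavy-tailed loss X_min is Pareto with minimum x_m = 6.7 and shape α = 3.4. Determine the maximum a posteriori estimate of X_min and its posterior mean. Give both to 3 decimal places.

MAP = 6.700; posterior mean = 9.492

The Pareto density is strictly decreasing on [x_m, ∞), so the mode is x_m = 6.700.
Mean = α·x_m/(α−1) = 3.4·6.7/2.4 = 9.492.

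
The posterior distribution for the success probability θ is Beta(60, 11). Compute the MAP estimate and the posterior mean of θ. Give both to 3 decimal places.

Mode = (60−1)/(60+11−2) = 59/69 = 0.855.
Mean = 60/(60+11) = 60/71 = 0.845.

θ_MAP = 0.855, E[θ|data] = 0.845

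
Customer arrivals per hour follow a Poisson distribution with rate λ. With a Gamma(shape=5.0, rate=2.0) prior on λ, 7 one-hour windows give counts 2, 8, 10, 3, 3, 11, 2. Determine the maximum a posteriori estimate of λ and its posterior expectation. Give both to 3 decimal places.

MAP: 4.778. Posterior mean: 4.889.

Σ counts = 39. Posterior: Gamma(shape = 5.0+39 = 44.0, rate = 2.0+7 = 9.0).
Mode = (α−1)/β = 43.0/9.0 = 4.778.
Mean = α/β = 44.0/9.0 = 4.889.
The mean is pulled above the mode by the posterior's right skew.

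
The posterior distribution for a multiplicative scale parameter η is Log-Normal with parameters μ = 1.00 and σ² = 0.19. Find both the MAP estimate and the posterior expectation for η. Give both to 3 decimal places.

Mode = exp(μ − σ²) = exp(0.81) = 2.248.
Mean = exp(μ + σ²/2) = exp(1.095) = 2.989.
Right-skewed posterior ⇒ mode < mean.

MAP = 2.248; posterior mean = 2.989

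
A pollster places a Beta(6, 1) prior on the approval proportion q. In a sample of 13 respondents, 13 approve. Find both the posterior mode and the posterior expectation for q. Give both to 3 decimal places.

MAP: 1.000. Posterior mean: 0.950.

Posterior: Beta(6+13, 1+0) = Beta(19, 1).
Since β = 1 ≤ 1 and α > 1, the Beta density is monotone increasing on [0,1]; the mode is at 1.
Mean = 19/(19+1) = 0.950.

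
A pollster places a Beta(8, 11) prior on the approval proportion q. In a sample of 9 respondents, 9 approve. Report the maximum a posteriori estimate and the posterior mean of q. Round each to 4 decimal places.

Posterior: Beta(8+9, 11+0) = Beta(17, 11).
Mode = (17−1)/(17+11−2) = 16/26 = 0.6154.
Mean = 17/(17+11) = 17/28 = 0.6071.

MAP = 0.6154; posterior mean = 0.6071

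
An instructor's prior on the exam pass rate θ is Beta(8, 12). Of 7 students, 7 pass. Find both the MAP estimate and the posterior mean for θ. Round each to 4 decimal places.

Posterior: Beta(8+7, 12+0) = Beta(15, 12).
Mode = (15−1)/(15+12−2) = 14/25 = 0.5600.
Mean = 15/(15+12) = 15/27 = 0.5556.

MAP estimate = 0.5600, posterior mean = 0.5556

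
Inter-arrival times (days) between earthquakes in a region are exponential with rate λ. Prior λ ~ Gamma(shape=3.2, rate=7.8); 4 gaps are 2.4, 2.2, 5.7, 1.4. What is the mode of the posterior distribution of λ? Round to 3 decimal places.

Σ times = 11.7. Posterior: Gamma(shape = 3.2+4 = 7.2, rate = 7.8+11.7 = 19.5).
Mode = (α−1)/β = 6.2/19.5 = 0.318.
Mean = α/β = 7.2/19.5 = 0.369.
This is the posterior mode — the MAP estimate.

0.318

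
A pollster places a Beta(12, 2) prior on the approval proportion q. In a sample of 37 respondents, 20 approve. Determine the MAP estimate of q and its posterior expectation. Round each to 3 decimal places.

Posterior: Beta(12+20, 2+17) = Beta(32, 19).
Mode = (32−1)/(32+19−2) = 31/49 = 0.633.
Mean = 32/(32+19) = 32/51 = 0.627.

MAP estimate = 0.633, posterior expectation = 0.627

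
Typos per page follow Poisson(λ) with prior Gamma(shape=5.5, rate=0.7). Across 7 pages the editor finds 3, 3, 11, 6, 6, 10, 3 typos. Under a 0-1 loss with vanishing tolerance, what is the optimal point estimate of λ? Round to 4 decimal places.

Σ counts = 42. Posterior: Gamma(shape = 5.5+42 = 47.5, rate = 0.7+7 = 7.7).
Mode = (α−1)/β = 46.5/7.7 = 6.0390.
Mean = α/β = 47.5/7.7 = 6.1688.
This is the posterior mode — the MAP estimate.

6.0390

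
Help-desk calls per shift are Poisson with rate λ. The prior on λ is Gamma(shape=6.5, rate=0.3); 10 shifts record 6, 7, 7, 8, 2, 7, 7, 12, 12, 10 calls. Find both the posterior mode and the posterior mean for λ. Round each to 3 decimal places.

λ_MAP = 8.107, E[λ|data] = 8.204

Σ counts = 78. Posterior: Gamma(shape = 6.5+78 = 84.5, rate = 0.3+10 = 10.3).
Mode = (α−1)/β = 83.5/10.3 = 8.107.
Mean = α/β = 84.5/10.3 = 8.204.
The posterior is right-skewed, so the mean exceeds the mode.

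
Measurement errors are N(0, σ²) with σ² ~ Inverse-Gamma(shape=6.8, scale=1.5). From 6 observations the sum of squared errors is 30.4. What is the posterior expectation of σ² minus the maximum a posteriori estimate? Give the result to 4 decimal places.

Posterior: Inverse-Gamma(shape = 6.8+6/2 = 9.8, scale = 1.5+30.4/2 = 16.7).
Mode = β/(α+1) = 16.7/10.8 = 1.5463.
Mean = β/(α−1) = 16.7/8.8 = 1.8977.
Difference = 1.8977 − 1.5463 = 0.3514.
The posterior is right-skewed, so the mean exceeds the mode.

0.3514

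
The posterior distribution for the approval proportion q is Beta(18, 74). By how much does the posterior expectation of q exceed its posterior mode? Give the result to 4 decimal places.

Mode = (18−1)/(18+74−2) = 17/90 = 0.1889.
Mean = 18/(18+74) = 18/92 = 0.1957.
Difference = 0.1957 − 0.1889 = 0.0068.
The mean is pulled above the mode by the posterior's right skew.

0.0068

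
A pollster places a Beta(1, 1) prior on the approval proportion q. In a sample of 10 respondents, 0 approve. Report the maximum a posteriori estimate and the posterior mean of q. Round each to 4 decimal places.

Posterior: Beta(1+0, 1+10) = Beta(1, 11).
Since α = 1 ≤ 1 and β > 1, the Beta density is monotone decreasing on [0,1]; the mode is at 0.
Mean = 1/(1+11) = 0.0833.
Right-skewed posterior ⇒ mode < mean.

MAP = 0.0000, posterior mean = 0.0833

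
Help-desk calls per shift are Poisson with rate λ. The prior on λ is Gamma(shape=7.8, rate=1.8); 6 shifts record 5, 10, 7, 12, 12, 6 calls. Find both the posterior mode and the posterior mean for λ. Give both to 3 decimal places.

Σ counts = 52. Posterior: Gamma(shape = 7.8+52 = 59.8, rate = 1.8+6 = 7.8).
Mode = (α−1)/β = 58.8/7.8 = 7.538.
Mean = α/β = 59.8/7.8 = 7.667.

posterior mode = 7.538, posterior mean = 7.667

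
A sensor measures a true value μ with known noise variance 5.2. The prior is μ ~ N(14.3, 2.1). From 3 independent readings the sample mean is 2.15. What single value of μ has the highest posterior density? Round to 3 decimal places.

Posterior for μ is Normal. Precision-weighted mean: (1/2.1·14.3 + 3/5.2·2.15) / (1/2.1 + 3/5.2) = 7.644.
A Normal posterior is symmetric, so mode = mean.
This is the posterior mode — the MAP estimate.

7.644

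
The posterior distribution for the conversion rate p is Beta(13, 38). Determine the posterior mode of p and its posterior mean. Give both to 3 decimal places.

MAP = 0.245; posterior mean = 0.255

Mode = (13−1)/(13+38−2) = 12/49 = 0.245.
Mean = 13/(13+38) = 13/51 = 0.255.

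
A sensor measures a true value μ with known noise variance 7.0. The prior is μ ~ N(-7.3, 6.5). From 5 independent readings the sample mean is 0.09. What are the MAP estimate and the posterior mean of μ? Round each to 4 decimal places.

Posterior for μ is Normal. Precision-weighted mean: (1/6.5·-7.3 + 5/7.0·0.09) / (1/6.5 + 5/7.0) = -1.2196.
A Normal posterior is symmetric, so mode = mean.

μ_MAP = -1.2196, E[μ|data] = -1.2196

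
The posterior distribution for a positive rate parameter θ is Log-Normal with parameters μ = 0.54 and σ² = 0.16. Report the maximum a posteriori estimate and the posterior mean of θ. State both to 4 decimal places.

Mode = exp(μ − σ²) = exp(0.38) = 1.4623.
Mean = exp(μ + σ²/2) = exp(0.620) = 1.8589.
The mean is pulled above the mode by the posterior's right skew.

maximum a posteriori estimate = 1.4623, posterior mean = 1.8589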